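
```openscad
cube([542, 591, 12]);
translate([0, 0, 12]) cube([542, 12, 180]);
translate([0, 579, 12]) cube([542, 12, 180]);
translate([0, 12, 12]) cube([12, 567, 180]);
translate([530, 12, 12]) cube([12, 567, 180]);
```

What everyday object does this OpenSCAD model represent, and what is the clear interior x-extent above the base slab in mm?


An open box. The internal width is 518 mm.

A 542×591 base slab with four walls standing on it — an open box. The base is 542 mm wide and the walls are 12 mm thick, so the internal width is 542 − 2 × 12 = 518 mm.


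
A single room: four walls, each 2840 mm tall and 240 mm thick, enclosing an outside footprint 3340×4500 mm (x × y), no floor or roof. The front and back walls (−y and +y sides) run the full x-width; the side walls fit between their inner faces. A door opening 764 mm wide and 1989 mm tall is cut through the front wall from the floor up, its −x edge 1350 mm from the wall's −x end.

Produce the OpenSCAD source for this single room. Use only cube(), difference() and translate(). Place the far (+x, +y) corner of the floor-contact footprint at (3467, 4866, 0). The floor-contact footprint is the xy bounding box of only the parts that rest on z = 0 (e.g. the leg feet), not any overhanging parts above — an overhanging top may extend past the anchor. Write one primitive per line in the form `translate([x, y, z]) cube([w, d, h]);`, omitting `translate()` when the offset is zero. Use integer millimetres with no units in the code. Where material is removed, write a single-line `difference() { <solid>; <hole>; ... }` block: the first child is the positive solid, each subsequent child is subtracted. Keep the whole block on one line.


difference() { translate([127, 366, 0]) cube([3340, 240, 2840]); translate([1477, 366, 0]) cube([764, 240, 1989]); }
translate([127, 4626, 0]) cube([3340, 240, 2840]);
translate([127, 606, 0]) cube([240, 4020, 2840]);
translate([3227, 606, 0]) cube([240, 4020, 2840]);


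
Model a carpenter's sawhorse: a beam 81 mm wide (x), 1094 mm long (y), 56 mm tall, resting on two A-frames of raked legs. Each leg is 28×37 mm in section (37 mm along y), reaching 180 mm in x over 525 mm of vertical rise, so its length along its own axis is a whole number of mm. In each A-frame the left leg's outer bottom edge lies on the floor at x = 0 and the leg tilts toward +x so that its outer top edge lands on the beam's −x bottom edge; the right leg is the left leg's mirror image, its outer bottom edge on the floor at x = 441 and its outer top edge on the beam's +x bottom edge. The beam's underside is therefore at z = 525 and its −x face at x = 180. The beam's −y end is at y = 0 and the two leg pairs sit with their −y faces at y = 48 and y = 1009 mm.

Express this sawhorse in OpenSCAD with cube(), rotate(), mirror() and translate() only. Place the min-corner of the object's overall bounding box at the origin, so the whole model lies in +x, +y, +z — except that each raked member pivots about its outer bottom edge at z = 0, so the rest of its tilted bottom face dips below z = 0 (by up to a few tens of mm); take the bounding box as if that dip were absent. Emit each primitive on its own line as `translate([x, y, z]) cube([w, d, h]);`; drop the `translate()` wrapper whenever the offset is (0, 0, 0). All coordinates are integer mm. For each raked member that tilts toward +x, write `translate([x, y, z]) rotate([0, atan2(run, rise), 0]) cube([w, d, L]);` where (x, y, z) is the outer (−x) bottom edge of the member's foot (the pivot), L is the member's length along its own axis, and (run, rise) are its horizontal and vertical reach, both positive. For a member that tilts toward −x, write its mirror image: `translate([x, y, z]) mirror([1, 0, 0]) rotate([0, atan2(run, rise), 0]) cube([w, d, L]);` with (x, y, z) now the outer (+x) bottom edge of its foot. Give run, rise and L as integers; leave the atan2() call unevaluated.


// leg length = √(180² + 525²) = 555
// right-leg outer foot x = 2·180 + 81 = 441
// beam min-corner = (180, 0, 525)
translate([180, 0, 525]) cube([81, 1094, 56]);
translate([0, 48, 0]) rotate([0, atan2(180, 525), 0]) cube([28, 37, 555]);
translate([441, 48, 0]) mirror([1, 0, 0]) rotate([0, atan2(180, 525), 0]) cube([28, 37, 555]);
translate([0, 1009, 0]) rotate([0, atan2(180, 525), 0]) cube([28, 37, 555]);
translate([441, 1009, 0]) mirror([1, 0, 0]) rotate([0, atan2(180, 525), 0]) cube([28, 37, 555]);


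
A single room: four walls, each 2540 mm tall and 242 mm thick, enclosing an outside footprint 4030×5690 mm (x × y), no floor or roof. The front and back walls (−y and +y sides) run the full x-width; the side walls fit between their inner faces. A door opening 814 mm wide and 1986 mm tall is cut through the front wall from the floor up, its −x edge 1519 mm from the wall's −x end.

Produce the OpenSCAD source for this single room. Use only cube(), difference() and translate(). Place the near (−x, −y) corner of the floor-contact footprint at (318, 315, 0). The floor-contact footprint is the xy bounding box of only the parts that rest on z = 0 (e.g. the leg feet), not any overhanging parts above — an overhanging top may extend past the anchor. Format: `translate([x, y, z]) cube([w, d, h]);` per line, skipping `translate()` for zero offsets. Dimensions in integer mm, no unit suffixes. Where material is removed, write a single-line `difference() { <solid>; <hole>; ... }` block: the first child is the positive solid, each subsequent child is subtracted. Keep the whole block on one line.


difference() { translate([318, 315, 0]) cube([4030, 242, 2540]); translate([1837, 315, 0]) cube([814, 242, 1986]); }
translate([318, 5763, 0]) cube([4030, 242, 2540]);
translate([318, 557, 0]) cube([242, 5206, 2540]);
translate([4106, 557, 0]) cube([242, 5206, 2540]);


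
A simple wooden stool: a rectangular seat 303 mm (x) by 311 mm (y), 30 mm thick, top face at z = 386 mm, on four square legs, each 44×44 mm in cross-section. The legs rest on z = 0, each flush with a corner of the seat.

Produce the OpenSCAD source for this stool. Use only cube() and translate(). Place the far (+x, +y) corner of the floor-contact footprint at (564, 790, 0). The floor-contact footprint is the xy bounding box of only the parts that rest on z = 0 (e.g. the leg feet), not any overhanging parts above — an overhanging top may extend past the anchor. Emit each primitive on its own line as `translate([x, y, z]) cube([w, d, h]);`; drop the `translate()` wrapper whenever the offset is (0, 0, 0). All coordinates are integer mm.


translate([261, 479, 356]) cube([303, 311, 30]);
translate([261, 479, 0]) cube([44, 44, 356]);
translate([520, 479, 0]) cube([44, 44, 356]);
translate([261, 746, 0]) cube([44, 44, 356]);
translate([520, 746, 0]) cube([44, 44, 356]);


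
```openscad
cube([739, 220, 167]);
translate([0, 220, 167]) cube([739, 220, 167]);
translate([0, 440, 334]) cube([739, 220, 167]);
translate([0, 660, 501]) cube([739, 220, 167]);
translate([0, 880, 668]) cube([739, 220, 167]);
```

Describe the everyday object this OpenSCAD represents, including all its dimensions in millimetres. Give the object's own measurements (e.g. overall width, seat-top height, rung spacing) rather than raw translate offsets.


A straight staircase of 5 solid steps. Each step is 739 mm wide (x), 220 mm deep (y, the going) and 167 mm tall (the rise). The first step rests on the floor; each subsequent step sits one going further in +y and one rise higher in +z, directly behind and above the previous step with no overlap.


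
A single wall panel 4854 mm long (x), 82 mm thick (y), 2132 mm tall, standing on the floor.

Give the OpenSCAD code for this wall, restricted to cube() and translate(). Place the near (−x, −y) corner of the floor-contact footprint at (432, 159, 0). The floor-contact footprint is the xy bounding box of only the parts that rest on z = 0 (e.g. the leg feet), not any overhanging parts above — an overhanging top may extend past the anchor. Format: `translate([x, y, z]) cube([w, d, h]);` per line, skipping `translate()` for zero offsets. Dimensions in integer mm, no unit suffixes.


translate([432, 159, 0]) cube([4854, 82, 2132]);


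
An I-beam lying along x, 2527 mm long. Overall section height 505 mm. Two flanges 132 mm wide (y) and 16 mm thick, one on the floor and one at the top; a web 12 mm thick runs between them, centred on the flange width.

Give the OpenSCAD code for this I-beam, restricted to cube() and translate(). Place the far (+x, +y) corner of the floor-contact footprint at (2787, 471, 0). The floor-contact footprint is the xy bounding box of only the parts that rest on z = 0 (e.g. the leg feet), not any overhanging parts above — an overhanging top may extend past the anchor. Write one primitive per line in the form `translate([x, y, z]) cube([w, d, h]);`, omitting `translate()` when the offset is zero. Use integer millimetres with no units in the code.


translate([260, 339, 0]) cube([2527, 132, 16]);
translate([260, 399, 16]) cube([2527, 12, 473]);
translate([260, 339, 489]) cube([2527, 132, 16]);


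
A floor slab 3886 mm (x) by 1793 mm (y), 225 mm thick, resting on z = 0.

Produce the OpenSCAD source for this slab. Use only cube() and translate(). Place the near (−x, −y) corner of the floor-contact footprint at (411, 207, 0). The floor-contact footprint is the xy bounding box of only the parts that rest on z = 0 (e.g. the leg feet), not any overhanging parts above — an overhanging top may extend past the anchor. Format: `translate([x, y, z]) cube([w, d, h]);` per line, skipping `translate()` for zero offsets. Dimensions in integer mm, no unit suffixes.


translate([411, 207, 0]) cube([3886, 1793, 225]);


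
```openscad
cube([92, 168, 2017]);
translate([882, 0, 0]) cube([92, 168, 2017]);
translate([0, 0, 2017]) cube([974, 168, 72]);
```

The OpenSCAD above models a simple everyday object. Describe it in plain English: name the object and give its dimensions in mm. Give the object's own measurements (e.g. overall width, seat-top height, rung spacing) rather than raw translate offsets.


A door frame. The clear opening is 790 mm wide and 2017 mm high. Two 92 mm wide jambs, 168 mm deep, stand either side of the opening from the floor to the top of the opening. A 72 mm thick head sits across the top of both jambs, spanning the full outside width of the frame.


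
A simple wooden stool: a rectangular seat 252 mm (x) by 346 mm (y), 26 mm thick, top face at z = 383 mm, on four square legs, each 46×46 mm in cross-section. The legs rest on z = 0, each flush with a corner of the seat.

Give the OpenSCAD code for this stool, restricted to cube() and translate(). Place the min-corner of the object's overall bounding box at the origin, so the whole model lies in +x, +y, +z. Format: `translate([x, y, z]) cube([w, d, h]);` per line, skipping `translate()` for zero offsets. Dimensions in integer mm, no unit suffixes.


translate([0, 0, 357]) cube([252, 346, 26]);
cube([46, 46, 357]);
translate([206, 0, 0]) cube([46, 46, 357]);
translate([0, 300, 0]) cube([46, 46, 357]);
translate([206, 300, 0]) cube([46, 46, 357]);


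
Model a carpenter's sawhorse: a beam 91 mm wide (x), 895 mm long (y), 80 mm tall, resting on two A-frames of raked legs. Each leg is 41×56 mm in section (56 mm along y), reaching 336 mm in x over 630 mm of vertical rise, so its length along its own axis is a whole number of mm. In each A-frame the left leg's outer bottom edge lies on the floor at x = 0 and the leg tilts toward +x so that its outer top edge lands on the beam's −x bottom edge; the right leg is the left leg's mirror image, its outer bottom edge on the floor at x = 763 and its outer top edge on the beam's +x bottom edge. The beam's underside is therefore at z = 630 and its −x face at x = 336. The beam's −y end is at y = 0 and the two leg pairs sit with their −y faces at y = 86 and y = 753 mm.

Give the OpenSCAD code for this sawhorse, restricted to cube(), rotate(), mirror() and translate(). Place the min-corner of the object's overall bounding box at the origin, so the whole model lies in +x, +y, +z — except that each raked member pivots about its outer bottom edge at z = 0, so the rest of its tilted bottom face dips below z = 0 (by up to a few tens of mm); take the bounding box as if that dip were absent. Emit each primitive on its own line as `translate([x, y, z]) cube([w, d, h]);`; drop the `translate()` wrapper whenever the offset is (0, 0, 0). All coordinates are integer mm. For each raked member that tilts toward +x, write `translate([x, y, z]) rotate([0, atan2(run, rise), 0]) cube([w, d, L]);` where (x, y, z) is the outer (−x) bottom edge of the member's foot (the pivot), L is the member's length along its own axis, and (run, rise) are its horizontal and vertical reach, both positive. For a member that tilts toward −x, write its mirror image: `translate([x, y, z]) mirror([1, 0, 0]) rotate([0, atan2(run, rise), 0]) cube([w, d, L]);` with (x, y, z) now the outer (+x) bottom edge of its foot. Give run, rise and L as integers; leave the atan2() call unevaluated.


translate([336, 0, 630]) cube([91, 895, 80]);
translate([0, 86, 0]) rotate([0, atan2(336, 630), 0]) cube([41, 56, 714]);
translate([763, 86, 0]) mirror([1, 0, 0]) rotate([0, atan2(336, 630), 0]) cube([41, 56, 714]);
translate([0, 753, 0]) rotate([0, atan2(336, 630), 0]) cube([41, 56, 714]);
translate([763, 753, 0]) mirror([1, 0, 0]) rotate([0, atan2(336, 630), 0]) cube([41, 56, 714]);


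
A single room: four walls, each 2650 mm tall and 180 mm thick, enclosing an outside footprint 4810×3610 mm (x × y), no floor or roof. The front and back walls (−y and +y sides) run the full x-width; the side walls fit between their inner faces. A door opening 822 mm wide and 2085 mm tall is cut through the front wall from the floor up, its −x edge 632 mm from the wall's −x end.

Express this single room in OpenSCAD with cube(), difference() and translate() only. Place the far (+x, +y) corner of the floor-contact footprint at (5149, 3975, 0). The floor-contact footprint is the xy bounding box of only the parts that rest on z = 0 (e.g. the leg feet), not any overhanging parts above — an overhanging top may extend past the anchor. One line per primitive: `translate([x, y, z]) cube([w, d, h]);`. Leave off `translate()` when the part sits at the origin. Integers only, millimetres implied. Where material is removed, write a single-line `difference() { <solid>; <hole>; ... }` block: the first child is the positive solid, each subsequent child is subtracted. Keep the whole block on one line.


difference() { translate([339, 365, 0]) cube([4810, 180, 2650]); translate([971, 365, 0]) cube([822, 180, 2085]); }
translate([339, 3795, 0]) cube([4810, 180, 2650]);
translate([339, 545, 0]) cube([180, 3250, 2650]);
translate([4969, 545, 0]) cube([180, 3250, 2650]);


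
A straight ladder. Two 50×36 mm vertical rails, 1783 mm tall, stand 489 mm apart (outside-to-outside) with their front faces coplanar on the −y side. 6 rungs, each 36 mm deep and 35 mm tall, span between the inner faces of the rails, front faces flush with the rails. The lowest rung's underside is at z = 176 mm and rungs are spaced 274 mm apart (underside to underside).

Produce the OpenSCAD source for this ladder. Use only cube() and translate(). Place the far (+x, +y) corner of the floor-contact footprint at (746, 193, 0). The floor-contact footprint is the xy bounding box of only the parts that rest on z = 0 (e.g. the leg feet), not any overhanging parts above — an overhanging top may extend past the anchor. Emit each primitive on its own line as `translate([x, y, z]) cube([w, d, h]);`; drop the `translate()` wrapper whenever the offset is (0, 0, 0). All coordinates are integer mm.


translate([257, 157, 0]) cube([50, 36, 1783]);
translate([696, 157, 0]) cube([50, 36, 1783]);
translate([307, 157, 176]) cube([389, 36, 35]);
translate([307, 157, 450]) cube([389, 36, 35]);
translate([307, 157, 724]) cube([389, 36, 35]);
translate([307, 157, 998]) cube([389, 36, 35]);
translate([307, 157, 1272]) cube([389, 36, 35]);
translate([307, 157, 1546]) cube([389, 36, 35]);


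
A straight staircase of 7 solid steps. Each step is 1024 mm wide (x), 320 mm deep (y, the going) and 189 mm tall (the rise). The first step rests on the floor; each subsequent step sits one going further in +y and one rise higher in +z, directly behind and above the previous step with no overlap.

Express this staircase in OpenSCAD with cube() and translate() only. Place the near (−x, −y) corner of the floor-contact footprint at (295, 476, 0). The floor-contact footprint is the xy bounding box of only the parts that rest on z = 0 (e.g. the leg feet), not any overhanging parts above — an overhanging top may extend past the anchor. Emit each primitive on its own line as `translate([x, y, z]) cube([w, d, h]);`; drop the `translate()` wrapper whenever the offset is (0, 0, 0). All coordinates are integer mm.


translate([295, 476, 0]) cube([1024, 320, 189]);
translate([295, 796, 189]) cube([1024, 320, 189]);
translate([295, 1116, 378]) cube([1024, 320, 189]);
translate([295, 1436, 567]) cube([1024, 320, 189]);
translate([295, 1756, 756]) cube([1024, 320, 189]);
translate([295, 2076, 945]) cube([1024, 320, 189]);
translate([295, 2396, 1134]) cube([1024, 320, 189]);


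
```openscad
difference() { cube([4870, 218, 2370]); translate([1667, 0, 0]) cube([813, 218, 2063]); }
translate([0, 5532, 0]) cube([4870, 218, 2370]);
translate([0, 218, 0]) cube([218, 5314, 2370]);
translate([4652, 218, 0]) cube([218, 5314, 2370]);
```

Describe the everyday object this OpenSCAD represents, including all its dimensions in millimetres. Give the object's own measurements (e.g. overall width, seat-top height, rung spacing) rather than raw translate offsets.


A single room: four walls, each 2370 mm tall and 218 mm thick, enclosing an outside footprint 4870×5750 mm (x × y), no floor or roof. The front and back walls (−y and +y sides) run the full x-width; the side walls fit between their inner faces. A door opening 813 mm wide and 2063 mm tall is cut through the front wall from the floor up, its −x edge 1667 mm from the wall's −x end.


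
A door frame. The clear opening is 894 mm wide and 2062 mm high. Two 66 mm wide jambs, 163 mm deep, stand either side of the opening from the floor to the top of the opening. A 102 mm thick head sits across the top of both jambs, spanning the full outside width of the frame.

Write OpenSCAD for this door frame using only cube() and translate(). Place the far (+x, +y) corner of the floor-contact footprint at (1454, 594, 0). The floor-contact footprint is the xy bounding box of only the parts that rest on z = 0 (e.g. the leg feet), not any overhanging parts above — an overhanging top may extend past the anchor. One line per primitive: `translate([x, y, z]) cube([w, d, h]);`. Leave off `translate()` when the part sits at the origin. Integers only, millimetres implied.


translate([428, 431, 0]) cube([66, 163, 2062]);
translate([1388, 431, 0]) cube([66, 163, 2062]);
translate([428, 431, 2062]) cube([1026, 163, 102]);


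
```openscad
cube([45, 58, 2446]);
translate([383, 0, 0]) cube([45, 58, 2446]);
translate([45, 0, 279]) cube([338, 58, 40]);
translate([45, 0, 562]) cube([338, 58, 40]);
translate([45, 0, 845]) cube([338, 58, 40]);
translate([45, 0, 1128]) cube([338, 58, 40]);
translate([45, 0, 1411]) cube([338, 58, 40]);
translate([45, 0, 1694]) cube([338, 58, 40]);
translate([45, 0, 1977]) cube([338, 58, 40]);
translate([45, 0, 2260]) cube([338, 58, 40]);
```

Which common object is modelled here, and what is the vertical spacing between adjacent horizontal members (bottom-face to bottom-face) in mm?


A ladder. The rung spacing is 283 mm.

Two tall 45×58 posts with 8 short bars between them — a ladder. Adjacent rungs sit at z = 279 and z = 562, so the spacing is 562 − 279 = 283 mm.


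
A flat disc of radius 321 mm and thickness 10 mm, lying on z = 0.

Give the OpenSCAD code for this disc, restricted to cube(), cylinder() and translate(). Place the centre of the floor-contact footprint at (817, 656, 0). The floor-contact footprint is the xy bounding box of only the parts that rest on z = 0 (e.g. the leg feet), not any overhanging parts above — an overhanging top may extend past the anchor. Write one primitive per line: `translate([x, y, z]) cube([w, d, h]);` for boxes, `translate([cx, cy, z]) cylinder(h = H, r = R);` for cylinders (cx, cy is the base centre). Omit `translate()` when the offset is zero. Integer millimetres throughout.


translate([817, 656, 0]) cylinder(h = 10, r = 321);


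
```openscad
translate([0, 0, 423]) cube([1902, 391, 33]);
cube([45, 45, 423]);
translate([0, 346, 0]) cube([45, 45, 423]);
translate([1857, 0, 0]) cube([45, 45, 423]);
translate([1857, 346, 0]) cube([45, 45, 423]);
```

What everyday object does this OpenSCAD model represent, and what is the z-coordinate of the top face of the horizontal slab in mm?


A bench. The seat-top height is 456 mm.

A long slab on four corner posts — a bench. The slab sits at z = 423 with thickness 33, so the top is 423 + 33 = 456 mm.


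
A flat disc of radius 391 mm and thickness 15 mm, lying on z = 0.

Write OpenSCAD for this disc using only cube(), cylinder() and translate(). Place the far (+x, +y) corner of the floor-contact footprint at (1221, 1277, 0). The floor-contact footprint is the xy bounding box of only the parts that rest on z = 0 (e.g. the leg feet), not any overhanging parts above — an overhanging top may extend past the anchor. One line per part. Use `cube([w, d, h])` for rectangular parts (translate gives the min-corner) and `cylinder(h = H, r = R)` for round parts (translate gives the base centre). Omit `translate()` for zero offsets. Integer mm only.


translate([830, 886, 0]) cylinder(h = 15, r = 391);


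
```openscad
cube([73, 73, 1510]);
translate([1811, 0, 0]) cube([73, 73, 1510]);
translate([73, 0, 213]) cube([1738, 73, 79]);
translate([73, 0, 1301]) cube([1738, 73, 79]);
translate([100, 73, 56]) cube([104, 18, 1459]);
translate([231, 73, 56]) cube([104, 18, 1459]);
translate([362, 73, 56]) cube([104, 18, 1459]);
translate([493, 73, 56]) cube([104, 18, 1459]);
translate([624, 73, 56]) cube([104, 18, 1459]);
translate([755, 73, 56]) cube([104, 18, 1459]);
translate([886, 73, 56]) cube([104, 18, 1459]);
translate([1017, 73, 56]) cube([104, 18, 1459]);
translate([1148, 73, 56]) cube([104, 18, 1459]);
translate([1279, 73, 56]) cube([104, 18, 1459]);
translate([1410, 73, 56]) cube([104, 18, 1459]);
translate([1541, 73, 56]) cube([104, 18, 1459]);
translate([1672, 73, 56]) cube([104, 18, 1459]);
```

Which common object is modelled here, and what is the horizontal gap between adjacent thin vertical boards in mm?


A fence section. The picket gap is 27 mm.

Two posts, two rails, 13 pickets — a fence section. Span 1738 mm holds 13 pickets of 104 mm with 14 equal gaps: ⌊(1738 − 13·104) / 14⌋ = 27 mm.


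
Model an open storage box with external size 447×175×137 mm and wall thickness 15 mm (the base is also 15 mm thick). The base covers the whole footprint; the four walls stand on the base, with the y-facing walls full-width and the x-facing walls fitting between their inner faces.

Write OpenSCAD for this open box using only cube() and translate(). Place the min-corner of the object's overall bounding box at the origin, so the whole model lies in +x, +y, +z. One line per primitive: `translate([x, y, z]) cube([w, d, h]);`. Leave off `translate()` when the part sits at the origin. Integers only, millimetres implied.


cube([447, 175, 15]);
translate([0, 0, 15]) cube([447, 15, 122]);
translate([0, 160, 15]) cube([447, 15, 122]);
translate([0, 15, 15]) cube([15, 145, 122]);
translate([432, 15, 15]) cube([15, 145, 122]);


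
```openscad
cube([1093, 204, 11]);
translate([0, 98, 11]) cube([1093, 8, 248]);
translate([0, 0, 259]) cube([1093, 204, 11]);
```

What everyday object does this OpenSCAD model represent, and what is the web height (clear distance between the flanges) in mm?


An I-beam. The web height is 248 mm.

Two wide flanges with a thin centred web — an I-beam. Overall 270 mm minus two 11 mm flanges gives a web of 270 − 2·11 = 248 mm.


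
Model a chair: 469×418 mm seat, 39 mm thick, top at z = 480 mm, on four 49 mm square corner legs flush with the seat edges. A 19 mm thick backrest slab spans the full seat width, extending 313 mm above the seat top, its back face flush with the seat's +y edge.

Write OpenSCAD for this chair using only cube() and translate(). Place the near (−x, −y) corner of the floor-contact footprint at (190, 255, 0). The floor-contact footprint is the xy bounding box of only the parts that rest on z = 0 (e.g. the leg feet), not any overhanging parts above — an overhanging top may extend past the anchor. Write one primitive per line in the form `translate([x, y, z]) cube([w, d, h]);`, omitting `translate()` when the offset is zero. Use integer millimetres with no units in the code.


// leg_h = 480 - 39 = 441
translate([190, 255, 441]) cube([469, 418, 39]);
translate([190, 255, 0]) cube([49, 49, 441]);
translate([610, 255, 0]) cube([49, 49, 441]);
translate([190, 624, 0]) cube([49, 49, 441]);
translate([610, 624, 0]) cube([49, 49, 441]);
translate([190, 654, 480]) cube([469, 19, 313]);


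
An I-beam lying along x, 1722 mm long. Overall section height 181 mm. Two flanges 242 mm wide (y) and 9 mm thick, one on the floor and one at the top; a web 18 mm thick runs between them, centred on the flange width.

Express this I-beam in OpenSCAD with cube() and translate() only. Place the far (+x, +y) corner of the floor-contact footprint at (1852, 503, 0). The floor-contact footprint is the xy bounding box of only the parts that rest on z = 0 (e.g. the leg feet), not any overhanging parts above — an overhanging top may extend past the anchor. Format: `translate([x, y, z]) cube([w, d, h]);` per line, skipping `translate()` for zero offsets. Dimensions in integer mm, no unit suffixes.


translate([130, 261, 0]) cube([1722, 242, 9]);
translate([130, 373, 9]) cube([1722, 18, 163]);
translate([130, 261, 172]) cube([1722, 242, 9]);


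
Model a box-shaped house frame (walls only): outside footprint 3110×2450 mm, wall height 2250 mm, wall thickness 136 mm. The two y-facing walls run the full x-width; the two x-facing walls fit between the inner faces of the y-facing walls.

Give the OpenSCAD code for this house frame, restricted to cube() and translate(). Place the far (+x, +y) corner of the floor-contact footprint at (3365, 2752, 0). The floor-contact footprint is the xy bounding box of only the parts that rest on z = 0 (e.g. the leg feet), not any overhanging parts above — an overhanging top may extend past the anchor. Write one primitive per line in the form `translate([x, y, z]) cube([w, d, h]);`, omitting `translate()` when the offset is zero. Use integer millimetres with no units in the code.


translate([255, 302, 0]) cube([3110, 136, 2250]);
translate([255, 2616, 0]) cube([3110, 136, 2250]);
translate([255, 438, 0]) cube([136, 2178, 2250]);
translate([3229, 438, 0]) cube([136, 2178, 2250]);


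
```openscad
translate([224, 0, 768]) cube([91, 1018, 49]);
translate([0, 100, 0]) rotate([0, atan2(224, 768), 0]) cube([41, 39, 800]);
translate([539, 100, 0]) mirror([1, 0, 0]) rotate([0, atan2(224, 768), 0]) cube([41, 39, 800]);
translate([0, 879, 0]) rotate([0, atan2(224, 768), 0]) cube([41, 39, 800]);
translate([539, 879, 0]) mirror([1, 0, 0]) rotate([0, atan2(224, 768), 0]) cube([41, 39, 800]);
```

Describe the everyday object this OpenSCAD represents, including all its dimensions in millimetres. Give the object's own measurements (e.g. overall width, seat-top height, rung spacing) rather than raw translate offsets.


A sawhorse. A 91×1018×49 mm beam (x, y, z) sits on two A-frame leg pairs. Each pair is two raked legs of 41×39 mm section (39 mm along y) splaying symmetrically in x. Each leg rises 768 mm vertically over 224 mm of horizontal reach and is 800 mm long along its own axis. Every leg's outer bottom edge rests on the floor and its outer top edge meets a bottom edge of the beam — the left legs (tilting toward +x) meet the beam's −x bottom edge, the right legs (their mirror images, tilting toward −x) meet its +x bottom edge — so the leg tops tuck under the beam, the beam's underside is 768 mm above the floor, and the feet are 539 mm apart outside-to-outside with the beam centred between them. The two leg pairs are set in 100 mm from either end of the beam.


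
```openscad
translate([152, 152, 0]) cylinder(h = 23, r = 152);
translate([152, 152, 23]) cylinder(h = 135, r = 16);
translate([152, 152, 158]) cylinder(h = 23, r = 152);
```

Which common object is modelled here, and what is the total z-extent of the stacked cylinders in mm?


A spool. The overall height is 181 mm.

Three coaxial cylinders, large–small–large — a spool. Two 23 mm flanges and a 135 mm core give 23 + 135 + 23 = 181 mm.


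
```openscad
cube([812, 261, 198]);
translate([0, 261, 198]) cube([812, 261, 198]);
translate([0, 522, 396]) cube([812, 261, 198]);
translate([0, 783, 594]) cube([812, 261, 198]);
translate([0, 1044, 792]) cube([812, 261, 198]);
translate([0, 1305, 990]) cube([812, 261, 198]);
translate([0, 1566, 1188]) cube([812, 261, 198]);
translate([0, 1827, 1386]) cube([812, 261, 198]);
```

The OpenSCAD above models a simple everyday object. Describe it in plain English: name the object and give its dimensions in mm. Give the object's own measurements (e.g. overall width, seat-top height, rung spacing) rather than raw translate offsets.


A straight staircase of 8 solid steps. Each step is 812 mm wide (x), 261 mm deep (y, the going) and 198 mm tall (the rise). The first step rests on the floor; each subsequent step sits one going further in +y and one rise higher in +z, directly behind and above the previous step with no overlap.


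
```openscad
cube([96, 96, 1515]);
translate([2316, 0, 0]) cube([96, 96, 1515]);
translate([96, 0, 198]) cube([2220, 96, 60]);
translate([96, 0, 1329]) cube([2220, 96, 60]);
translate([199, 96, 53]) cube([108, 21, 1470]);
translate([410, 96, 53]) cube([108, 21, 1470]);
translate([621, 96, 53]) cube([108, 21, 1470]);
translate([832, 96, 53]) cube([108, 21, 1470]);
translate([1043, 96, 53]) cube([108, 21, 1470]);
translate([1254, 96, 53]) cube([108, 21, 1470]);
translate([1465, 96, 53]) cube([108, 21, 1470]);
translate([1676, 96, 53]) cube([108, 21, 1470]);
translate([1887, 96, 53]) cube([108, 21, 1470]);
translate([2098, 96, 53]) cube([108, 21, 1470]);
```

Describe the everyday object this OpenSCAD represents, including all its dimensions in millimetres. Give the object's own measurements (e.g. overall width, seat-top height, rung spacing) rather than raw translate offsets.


A fence section. Two 96×96 mm posts, 1515 mm tall, stand on the floor with a clear span of 2220 mm between their inner faces. Two horizontal rails of 96×60 mm section span the gap between the posts with their undersides at z = 198 mm and z = 1329 mm, flush with the posts' −y face. 10 pickets, each 108 mm wide, 21 mm thick and 1470 mm tall, are fixed to the +y face of the rails with their bottoms at z = 53 mm, spaced across the span with a 103 mm gap after the −x post and between neighbouring pickets, with 110 mm left before the +x post.


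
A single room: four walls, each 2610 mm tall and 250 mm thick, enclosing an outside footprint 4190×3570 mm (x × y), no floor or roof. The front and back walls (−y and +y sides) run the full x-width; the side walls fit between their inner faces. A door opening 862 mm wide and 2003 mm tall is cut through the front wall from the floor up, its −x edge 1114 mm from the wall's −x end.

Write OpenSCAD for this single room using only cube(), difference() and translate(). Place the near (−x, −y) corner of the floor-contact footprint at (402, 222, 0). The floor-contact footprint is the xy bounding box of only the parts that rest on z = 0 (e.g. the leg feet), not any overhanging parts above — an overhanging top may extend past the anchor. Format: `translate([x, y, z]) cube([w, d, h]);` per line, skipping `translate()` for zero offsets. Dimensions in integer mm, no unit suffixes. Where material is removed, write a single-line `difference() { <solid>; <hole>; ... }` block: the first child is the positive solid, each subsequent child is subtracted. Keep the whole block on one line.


difference() { translate([402, 222, 0]) cube([4190, 250, 2610]); translate([1516, 222, 0]) cube([862, 250, 2003]); }
translate([402, 3542, 0]) cube([4190, 250, 2610]);
translate([402, 472, 0]) cube([250, 3070, 2610]);
translate([4342, 472, 0]) cube([250, 3070, 2610]);


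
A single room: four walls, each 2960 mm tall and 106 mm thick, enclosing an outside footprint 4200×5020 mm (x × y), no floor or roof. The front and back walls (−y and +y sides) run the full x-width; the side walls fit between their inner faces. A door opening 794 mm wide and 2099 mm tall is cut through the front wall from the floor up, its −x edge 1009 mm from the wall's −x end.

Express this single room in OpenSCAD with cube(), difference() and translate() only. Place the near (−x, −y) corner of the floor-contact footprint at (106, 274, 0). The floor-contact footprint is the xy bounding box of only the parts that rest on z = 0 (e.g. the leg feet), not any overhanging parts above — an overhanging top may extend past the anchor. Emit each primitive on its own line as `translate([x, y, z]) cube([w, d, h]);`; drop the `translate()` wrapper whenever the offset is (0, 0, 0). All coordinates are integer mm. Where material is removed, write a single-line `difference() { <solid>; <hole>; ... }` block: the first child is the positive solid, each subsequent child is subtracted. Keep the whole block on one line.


difference() { translate([106, 274, 0]) cube([4200, 106, 2960]); translate([1115, 274, 0]) cube([794, 106, 2099]); }
translate([106, 5188, 0]) cube([4200, 106, 2960]);
translate([106, 380, 0]) cube([106, 4808, 2960]);
translate([4200, 380, 0]) cube([106, 4808, 2960]);


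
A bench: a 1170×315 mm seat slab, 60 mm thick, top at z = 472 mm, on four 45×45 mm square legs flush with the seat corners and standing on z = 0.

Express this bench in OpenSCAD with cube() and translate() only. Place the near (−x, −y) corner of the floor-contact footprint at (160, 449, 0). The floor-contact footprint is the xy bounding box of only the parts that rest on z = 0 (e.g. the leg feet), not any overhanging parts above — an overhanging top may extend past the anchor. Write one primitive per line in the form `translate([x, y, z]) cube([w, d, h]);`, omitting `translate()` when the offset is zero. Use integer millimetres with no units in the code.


translate([160, 449, 412]) cube([1170, 315, 60]);
translate([160, 449, 0]) cube([45, 45, 412]);
translate([160, 719, 0]) cube([45, 45, 412]);
translate([1285, 449, 0]) cube([45, 45, 412]);
translate([1285, 719, 0]) cube([45, 45, 412]);


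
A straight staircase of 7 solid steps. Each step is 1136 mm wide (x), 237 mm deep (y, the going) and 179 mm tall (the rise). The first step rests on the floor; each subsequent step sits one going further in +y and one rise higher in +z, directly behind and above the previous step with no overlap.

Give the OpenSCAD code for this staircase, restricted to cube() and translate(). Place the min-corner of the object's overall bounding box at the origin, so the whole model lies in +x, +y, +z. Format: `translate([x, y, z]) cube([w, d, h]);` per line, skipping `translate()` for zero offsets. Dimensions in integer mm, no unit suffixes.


cube([1136, 237, 179]);
translate([0, 237, 179]) cube([1136, 237, 179]);
translate([0, 474, 358]) cube([1136, 237, 179]);
translate([0, 711, 537]) cube([1136, 237, 179]);
translate([0, 948, 716]) cube([1136, 237, 179]);
translate([0, 1185, 895]) cube([1136, 237, 179]);
translate([0, 1422, 1074]) cube([1136, 237, 179]);


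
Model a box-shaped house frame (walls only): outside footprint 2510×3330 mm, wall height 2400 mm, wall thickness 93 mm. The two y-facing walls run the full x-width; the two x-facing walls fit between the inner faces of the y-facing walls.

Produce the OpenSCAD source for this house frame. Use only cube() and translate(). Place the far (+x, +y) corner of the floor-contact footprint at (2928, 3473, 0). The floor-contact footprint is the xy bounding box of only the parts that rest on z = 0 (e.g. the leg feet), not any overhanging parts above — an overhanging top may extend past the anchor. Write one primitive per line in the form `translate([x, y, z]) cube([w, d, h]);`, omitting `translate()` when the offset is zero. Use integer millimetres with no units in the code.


translate([418, 143, 0]) cube([2510, 93, 2400]);
translate([418, 3380, 0]) cube([2510, 93, 2400]);
translate([418, 236, 0]) cube([93, 3144, 2400]);
translate([2835, 236, 0]) cube([93, 3144, 2400]);


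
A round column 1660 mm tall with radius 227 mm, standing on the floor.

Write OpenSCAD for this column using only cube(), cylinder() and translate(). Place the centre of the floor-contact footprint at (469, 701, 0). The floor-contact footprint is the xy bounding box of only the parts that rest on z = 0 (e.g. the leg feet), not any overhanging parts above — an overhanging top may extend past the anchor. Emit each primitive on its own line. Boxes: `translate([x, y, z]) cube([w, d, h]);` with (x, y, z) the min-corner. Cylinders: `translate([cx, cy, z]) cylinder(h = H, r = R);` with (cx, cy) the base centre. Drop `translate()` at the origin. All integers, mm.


translate([469, 701, 0]) cylinder(h = 1660, r = 227);


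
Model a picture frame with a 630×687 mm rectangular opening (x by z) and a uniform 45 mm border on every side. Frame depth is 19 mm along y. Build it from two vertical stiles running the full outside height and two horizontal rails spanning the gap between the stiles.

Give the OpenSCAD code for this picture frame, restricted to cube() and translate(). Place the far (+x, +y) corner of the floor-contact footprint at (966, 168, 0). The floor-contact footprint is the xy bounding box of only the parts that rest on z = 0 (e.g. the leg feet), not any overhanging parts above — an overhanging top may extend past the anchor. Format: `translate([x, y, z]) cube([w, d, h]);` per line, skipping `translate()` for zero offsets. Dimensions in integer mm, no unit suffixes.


translate([246, 149, 0]) cube([45, 19, 777]);
translate([921, 149, 0]) cube([45, 19, 777]);
translate([291, 149, 0]) cube([630, 19, 45]);
translate([291, 149, 732]) cube([630, 19, 45]);


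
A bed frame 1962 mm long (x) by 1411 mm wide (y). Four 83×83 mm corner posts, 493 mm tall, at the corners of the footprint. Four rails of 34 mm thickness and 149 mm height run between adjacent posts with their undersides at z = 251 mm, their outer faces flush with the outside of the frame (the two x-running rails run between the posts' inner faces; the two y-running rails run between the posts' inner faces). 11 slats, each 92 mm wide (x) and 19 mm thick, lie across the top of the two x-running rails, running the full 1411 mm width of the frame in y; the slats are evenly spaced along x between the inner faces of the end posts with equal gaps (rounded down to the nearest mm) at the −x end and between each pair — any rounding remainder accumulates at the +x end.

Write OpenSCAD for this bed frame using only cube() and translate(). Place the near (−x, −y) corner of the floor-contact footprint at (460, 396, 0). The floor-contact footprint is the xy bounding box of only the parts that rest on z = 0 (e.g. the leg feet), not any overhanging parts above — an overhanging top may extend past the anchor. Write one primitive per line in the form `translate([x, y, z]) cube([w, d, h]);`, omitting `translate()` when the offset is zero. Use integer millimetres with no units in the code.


translate([460, 396, 0]) cube([83, 83, 493]);
translate([460, 1724, 0]) cube([83, 83, 493]);
translate([2339, 396, 0]) cube([83, 83, 493]);
translate([2339, 1724, 0]) cube([83, 83, 493]);
translate([543, 396, 251]) cube([1796, 34, 149]);
translate([543, 1773, 251]) cube([1796, 34, 149]);
translate([460, 479, 251]) cube([34, 1245, 149]);
translate([2388, 479, 251]) cube([34, 1245, 149]);
translate([608, 396, 400]) cube([92, 1411, 19]);
translate([765, 396, 400]) cube([92, 1411, 19]);
translate([922, 396, 400]) cube([92, 1411, 19]);
translate([1079, 396, 400]) cube([92, 1411, 19]);
translate([1236, 396, 400]) cube([92, 1411, 19]);
translate([1393, 396, 400]) cube([92, 1411, 19]);
translate([1550, 396, 400]) cube([92, 1411, 19]);
translate([1707, 396, 400]) cube([92, 1411, 19]);
translate([1864, 396, 400]) cube([92, 1411, 19]);
translate([2021, 396, 400]) cube([92, 1411, 19]);
translate([2178, 396, 400]) cube([92, 1411, 19]);
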